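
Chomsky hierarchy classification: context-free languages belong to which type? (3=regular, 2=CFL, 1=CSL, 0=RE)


Chomsky hierarchy levels:
  Type 3: Regular (DFA/NFA/regex)
  Type 2: Context-free (PDA)
  Type 1: Context-sensitive
  Type 0: Recursively enumerable (TM)
'context-free' corresponds to Type 2

2


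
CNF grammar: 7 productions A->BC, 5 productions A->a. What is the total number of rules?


CNF allows two rule forms:
  A -> BC (binary): 7 rules
  A -> a (terminal): 5 rules
Total = 7 + 5 = 12

12


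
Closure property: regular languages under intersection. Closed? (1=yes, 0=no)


Regular languages are closed under:
- Union (DFA product construction)
- Intersection (DFA product construction)
- Complement (swap accept/reject states)
- Concatenation (NFA construction)
- Kleene star (NFA construction)
intersection is in this list
Therefore: closed

1


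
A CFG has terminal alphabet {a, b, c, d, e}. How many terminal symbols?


Terminal symbols: a, b, c, d, e
Counting each: a (#1), b (#2), c (#3), d (#4), e (#5)
Total = 5

5


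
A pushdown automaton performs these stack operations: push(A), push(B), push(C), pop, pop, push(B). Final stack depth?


Tracing stack operations:
  push(A) -> stack = [A], depth=1
  push(B) -> stack = [A,B], depth=2
  push(C) -> stack = [A,B,C], depth=3
  pop -> removed C, stack = [A,B], depth=2
  pop -> removed B, stack = [A], depth=1
  push(B) -> stack = [A,B], depth=2
Final depth = 2

2


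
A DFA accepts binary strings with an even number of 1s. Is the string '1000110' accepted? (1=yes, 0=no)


DFA has 2 states: q_even (start, accept=yes) and q_odd
Processing string '1000110' character by character:
  Position 0: read '1', 1-count=1 -> q_odd
  Position 1: read '0', 1-count=1 -> q_odd (no change)
  Position 2: read '0', 1-count=1 -> q_odd (no change)
  Position 3: read '0', 1-count=1 -> q_odd (no change)
  Position 4: read '1', 1-count=2 -> q_even
  Position 5: read '1', 1-count=3 -> q_odd
  Position 6: read '0', 1-count=3 -> q_odd (no change)
Final state: q_odd, total 1s = 3 (odd); the DFA requires an even count -> reject

0


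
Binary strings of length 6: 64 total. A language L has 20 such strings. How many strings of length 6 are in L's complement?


Alphabet: {0,1}
String length: 6
Total strings of length 6 = 2^6 = 64
Strings in L = 20
Complement = total - |L|
= 64 - 20
= 44

44


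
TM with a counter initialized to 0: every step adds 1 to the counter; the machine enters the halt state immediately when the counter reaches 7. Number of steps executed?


Counter starts at 0. Counting sequence:
  Step 1: counter = 1
  Step 2: counter = 2
  Step 3: counter = 3
  Step 4: counter = 4
  Step 5: counter = 5
  Step 6: counter = 6
  Step 7: counter = 7
Counter reached 7 -> halt
Total steps = 7

7


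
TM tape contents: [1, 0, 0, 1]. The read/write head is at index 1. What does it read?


Tape: [1, 0, 0, 1]
Positions: 0 1 2 3
Values:    1 0 0 1
Head at position 1
tape[1] = 0

0


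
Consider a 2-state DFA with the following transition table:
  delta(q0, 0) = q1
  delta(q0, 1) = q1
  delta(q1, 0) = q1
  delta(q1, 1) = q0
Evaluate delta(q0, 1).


Looking up transition function:
delta(q0, 1) in the table
Row: q0, Column: 1
Result: q1

q1


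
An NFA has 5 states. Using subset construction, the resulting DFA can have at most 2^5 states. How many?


NFA has 5 states
Subset construction: each DFA state = subset of NFA states
Maximum subsets = 2^5
2^5 = 32

32


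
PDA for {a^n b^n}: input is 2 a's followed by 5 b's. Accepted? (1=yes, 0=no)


Language requires equal numbers of a's and b's
PDA pushes for each 'a', pops for each 'b'
Number of a's = 2
Number of b's = 5
2 != 5 -> Reject

0


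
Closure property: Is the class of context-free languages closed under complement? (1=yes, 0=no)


CFL closure properties:
  Closed under: union, concatenation, Kleene star
  NOT closed under: intersection, complement
Operation 'complement' is in not-closed list -> No (not closed)

0


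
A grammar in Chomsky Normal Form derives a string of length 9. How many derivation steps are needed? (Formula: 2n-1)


Chomsky Normal Form derivation:
String length n = 9
Each step either:
  - Splits a nonterminal into two (n-1 such steps)
  - Converts a nonterminal to terminal (n such steps)
Total = (n-1) + n = 2n - 1
= 2(9) - 1
= 18 - 1
= 17

17


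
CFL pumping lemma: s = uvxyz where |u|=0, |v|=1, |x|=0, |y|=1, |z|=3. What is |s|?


|s| = |u| + |v| + |x| + |y| + |z|
= 0 + 1 + 0 + 1 + 3
= 1 + 0 + 4
= 1 + 4
= 5

5


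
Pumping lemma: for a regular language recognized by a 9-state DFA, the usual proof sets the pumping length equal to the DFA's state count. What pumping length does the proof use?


Pumping lemma for regular languages (standard proof):
Take p = |Q|, the number of DFA states.
Any string of length >= |Q| passes through |Q|+1 states while reading its first |Q| symbols,
so by pigeonhole some state repeats, giving the loop that can be pumped.
Here |Q| = 9
Therefore the proof uses p = 9

9


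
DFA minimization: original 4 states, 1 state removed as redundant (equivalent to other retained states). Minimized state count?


Original DFA: 4 states
Redundant states removed: 1
Minimized states = original - removed
= 4 - 1
= 3

3


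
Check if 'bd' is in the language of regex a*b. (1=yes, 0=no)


Pattern: a*b
String: 'bd'
Pattern requires: zero or more 'a's followed by exactly one 'b'
Found 0 leading 'a's
Remaining: 'bd'
Remaining is not 'b' -> no match
Result: 0

0


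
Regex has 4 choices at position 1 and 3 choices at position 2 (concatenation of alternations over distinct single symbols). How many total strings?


First group: 4 alternatives
Second group: 3 alternatives
Concatenation: each choice from group 1 pairs with each from group 2
Total = 4 x 3 = 12

12


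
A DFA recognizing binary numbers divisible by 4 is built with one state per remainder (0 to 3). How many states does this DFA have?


Divisibility by 4 is tracked via the remainder mod 4: 0, 1, ..., 3
The construction assigns one state to each remainder
Number of remainders = 4

4


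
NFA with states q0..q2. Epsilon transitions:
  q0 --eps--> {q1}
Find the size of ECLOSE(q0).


Starting from q0
Initialize closure = {q0}
Follow epsilon from q0 -> add q1
Final closure: {q0, q1}
Size = 2

2


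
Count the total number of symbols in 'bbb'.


String: 'bbb'
Counting characters:
  'b' appears 3 time(s)
Total length = 0 + 3 = 3

3


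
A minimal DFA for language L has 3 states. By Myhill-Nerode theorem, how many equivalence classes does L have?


Myhill-Nerode theorem:
Number of equivalence classes = number of states in minimal DFA
Minimal DFA states = 3
Therefore equivalence classes = 3

3


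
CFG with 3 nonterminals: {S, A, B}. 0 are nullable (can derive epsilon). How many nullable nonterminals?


Nonterminals: {S, A, B}
A nonterminal is nullable if it can derive epsilon
Counting nullable nonterminals: 0
Total nullable = 0

0


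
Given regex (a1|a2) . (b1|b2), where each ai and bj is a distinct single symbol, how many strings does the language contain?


First group: 2 alternatives
Second group: 2 alternatives
Concatenation: each choice from group 1 pairs with each from group 2
Total = 2 x 2 = 4

4


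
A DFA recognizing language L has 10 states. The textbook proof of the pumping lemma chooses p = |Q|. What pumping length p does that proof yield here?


Pumping lemma for regular languages (standard proof):
Take p = |Q|, the number of DFA states.
Any string of length >= |Q| passes through |Q|+1 states while reading its first |Q| symbols,
so by pigeonhole some state repeats, giving the loop that can be pumped.
Here |Q| = 10
Therefore the proof uses p = 10

10


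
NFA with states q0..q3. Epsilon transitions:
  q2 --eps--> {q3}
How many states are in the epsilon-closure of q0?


Starting from q0
Initialize closure = {q0}
q0 has no outgoing epsilon transitions -> nothing to add
Final closure: {q0}
Size = 1

1


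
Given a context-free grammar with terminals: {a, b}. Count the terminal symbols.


Terminal symbols: a, b
Counting each: a (#1), b (#2)
Total = 2

2


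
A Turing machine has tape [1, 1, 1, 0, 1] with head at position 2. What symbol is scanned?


Tape: [1, 1, 1, 0, 1]
Positions: 0 1 2 3 4
Values:    1 1 1 0 1
Head at position 2
tape[2] = 1

1


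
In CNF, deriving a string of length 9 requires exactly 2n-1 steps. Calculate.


Chomsky Normal Form derivation:
String length n = 9
Each step either:
  - Splits a nonterminal into two (n-1 such steps)
  - Converts a nonterminal to terminal (n such steps)
Total = (n-1) + n = 2n - 1
= 2(9) - 1
= 18 - 1
= 17

17


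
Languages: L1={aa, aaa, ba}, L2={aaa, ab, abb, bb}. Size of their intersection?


L1 = {aa, aaa, ba}
L2 = {aaa, ab, abb, bb}
Checking each string in L1 against L2:
  'aa': in L2? No
  'aaa': in L2? Yes
  'ba': in L2? No
Intersection = {aaa}
|L1 ∩ L2| = 1

1


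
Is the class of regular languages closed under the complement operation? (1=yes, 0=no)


Regular languages are closed under:
- Union (DFA product construction)
- Intersection (DFA product construction)
- Complement (swap accept/reject states)
- Concatenation (NFA construction)
- Kleene star (NFA construction)
complement is in this list
Therefore: closed

1


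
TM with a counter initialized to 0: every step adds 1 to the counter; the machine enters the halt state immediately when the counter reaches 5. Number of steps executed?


Counter starts at 0. Counting sequence:
  Step 1: counter = 1
  Step 2: counter = 2
  Step 3: counter = 3
  Step 4: counter = 4
  Step 5: counter = 5
Counter reached 5 -> halt
Total steps = 5

5


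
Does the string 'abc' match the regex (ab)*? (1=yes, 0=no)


Pattern: (ab)*
String: 'abc'
Pattern requires: zero or more repetitions of 'ab'
Length 3 is odd -> cannot be (ab)* -> no match
Result: 0

0


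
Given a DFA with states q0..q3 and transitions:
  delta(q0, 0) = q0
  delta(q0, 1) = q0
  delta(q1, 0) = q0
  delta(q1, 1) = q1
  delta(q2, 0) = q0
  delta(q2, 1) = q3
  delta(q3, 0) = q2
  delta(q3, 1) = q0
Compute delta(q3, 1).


Looking up transition function:
delta(q3, 1) in the table
Row: q3, Column: 1
Result: q0

q0


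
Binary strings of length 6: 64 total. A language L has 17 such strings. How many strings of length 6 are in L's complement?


Alphabet: {0,1}
String length: 6
Total strings of length 6 = 2^6 = 64
Strings in L = 17
Complement = total - |L|
= 64 - 17
= 47

47


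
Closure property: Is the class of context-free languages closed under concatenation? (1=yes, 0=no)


CFL closure properties:
  Closed under: union, concatenation, Kleene star
  NOT closed under: intersection, complement
Operation 'concatenation' is in closed list -> Yes (closed)

1


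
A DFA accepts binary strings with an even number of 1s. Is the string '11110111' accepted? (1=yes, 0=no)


DFA has 2 states: q_even (start, accept=yes) and q_odd
Processing string '11110111' character by character:
  Position 0: read '1', 1-count=1 -> q_odd
  Position 1: read '1', 1-count=2 -> q_even
  Position 2: read '1', 1-count=3 -> q_odd
  Position 3: read '1', 1-count=4 -> q_even
  Position 4: read '0', 1-count=4 -> q_even (no change)
  Position 5: read '1', 1-count=5 -> q_odd
  Position 6: read '1', 1-count=6 -> q_even
  Position 7: read '1', 1-count=7 -> q_odd
Final state: q_odd, total 1s = 7 (odd); the DFA requires an even count -> reject

0


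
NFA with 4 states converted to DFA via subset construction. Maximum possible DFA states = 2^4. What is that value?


NFA has 4 states
Subset construction: each DFA state = subset of NFA states
Maximum subsets = 2^4
2^4 = 16

16


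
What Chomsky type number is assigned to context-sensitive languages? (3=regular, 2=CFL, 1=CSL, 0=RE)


Chomsky hierarchy levels:
  Type 3: Regular (DFA/NFA/regex)
  Type 2: Context-free (PDA)
  Type 1: Context-sensitive
  Type 0: Recursively enumerable (TM)
'context-sensitive' corresponds to Type 1

1


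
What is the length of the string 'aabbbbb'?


String: 'aabbbbb'
Counting characters:
  'a' appears 2 time(s)
  'b' appears 5 time(s)
Total length = 2 + 5 = 7

7


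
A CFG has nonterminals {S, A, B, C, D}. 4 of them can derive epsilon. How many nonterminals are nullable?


Nonterminals: {S, A, B, C, D}
A nonterminal is nullable if it can derive epsilon
Counting nullable nonterminals: 4
Total nullable = 4

4


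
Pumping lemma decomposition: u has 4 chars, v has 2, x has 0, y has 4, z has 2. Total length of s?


|s| = |u| + |v| + |x| + |y| + |z|
= 4 + 2 + 0 + 4 + 2
= 6 + 0 + 6
= 6 + 6
= 12

12


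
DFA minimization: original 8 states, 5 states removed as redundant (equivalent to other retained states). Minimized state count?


Original DFA: 8 states
Redundant states removed: 5
Minimized states = original - removed
= 8 - 5
= 3

3


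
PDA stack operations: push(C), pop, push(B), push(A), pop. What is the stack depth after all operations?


Tracing stack operations:
  push(C) -> stack = [C], depth=1
  pop -> removed C, stack = [], depth=0
  push(B) -> stack = [B], depth=1
  push(A) -> stack = [B,A], depth=2
  pop -> removed A, stack = [B], depth=1
Final depth = 1

1


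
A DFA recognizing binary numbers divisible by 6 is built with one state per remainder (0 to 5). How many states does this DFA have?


Divisibility by 6 is tracked via the remainder mod 6: 0, 1, ..., 5
The construction assigns one state to each remainder
Number of remainders = 6

6


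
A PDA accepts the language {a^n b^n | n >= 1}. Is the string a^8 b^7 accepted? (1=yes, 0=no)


Language requires equal numbers of a's and b's
PDA pushes for each 'a', pops for each 'b'
Number of a's = 8
Number of b's = 7
8 != 7 -> Reject

0


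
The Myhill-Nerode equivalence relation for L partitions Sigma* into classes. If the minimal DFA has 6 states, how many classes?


Myhill-Nerode theorem:
Number of equivalence classes = number of states in minimal DFA
Minimal DFA states = 6
Therefore equivalence classes = 6

6


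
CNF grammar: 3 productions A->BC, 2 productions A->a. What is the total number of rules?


CNF allows two rule forms:
  A -> BC (binary): 3 rules
  A -> a (terminal): 2 rules
Total = 3 + 2 = 5

5


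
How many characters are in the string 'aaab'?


String: 'aaab'
Counting characters:
  'a' appears 3 time(s)
  'b' appears 1 time(s)
Total length = 3 + 1 = 4

4


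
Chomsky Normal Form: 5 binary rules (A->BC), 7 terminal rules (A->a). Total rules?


CNF allows two rule forms:
  A -> BC (binary): 5 rules
  A -> a (terminal): 7 rules
Total = 5 + 7 = 12

12


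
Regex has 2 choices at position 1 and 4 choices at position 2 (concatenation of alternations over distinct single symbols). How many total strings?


First group: 2 alternatives
Second group: 4 alternatives
Concatenation: each choice from group 1 pairs with each from group 2
Total = 2 x 4 = 8

8


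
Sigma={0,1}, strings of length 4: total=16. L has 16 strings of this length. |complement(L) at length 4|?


Alphabet: {0,1}
String length: 4
Total strings of length 4 = 2^4 = 16
Strings in L = 16
Complement = total - |L|
= 16 - 16
= 0

0


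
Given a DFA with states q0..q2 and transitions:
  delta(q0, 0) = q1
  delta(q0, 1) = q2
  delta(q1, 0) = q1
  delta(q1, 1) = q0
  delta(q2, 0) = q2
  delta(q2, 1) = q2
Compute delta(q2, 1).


Looking up transition function:
delta(q2, 1) in the table
Row: q2, Column: 1
Result: q2

q2


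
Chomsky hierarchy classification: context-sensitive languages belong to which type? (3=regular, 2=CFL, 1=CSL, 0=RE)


Chomsky hierarchy levels:
  Type 3: Regular (DFA/NFA/regex)
  Type 2: Context-free (PDA)
  Type 1: Context-sensitive
  Type 0: Recursively enumerable (TM)
'context-sensitive' corresponds to Type 1

1


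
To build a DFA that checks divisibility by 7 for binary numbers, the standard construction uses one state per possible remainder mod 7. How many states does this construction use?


Divisibility by 7 is tracked via the remainder mod 7: 0, 1, ..., 6
The construction assigns one state to each remainder
Number of remainders = 7

7


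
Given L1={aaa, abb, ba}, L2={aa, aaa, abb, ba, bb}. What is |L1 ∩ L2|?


L1 = {aaa, abb, ba}
L2 = {aa, aaa, abb, ba, bb}
Checking each string in L1 against L2:
  'aaa': in L2? Yes
  'abb': in L2? Yes
  'ba': in L2? Yes
Intersection = {aaa, abb, ba}
|L1 ∩ L2| = 3

3


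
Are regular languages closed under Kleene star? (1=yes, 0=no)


Regular languages are closed under:
- Union (DFA product construction)
- Intersection (DFA product construction)
- Complement (swap accept/reject states)
- Concatenation (NFA construction)
- Kleene star (NFA construction)
Kleene star is in this list
Therefore: closed

1


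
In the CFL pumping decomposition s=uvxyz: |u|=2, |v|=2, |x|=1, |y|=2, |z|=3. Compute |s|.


|s| = |u| + |v| + |x| + |y| + |z|
= 2 + 2 + 1 + 2 + 3
= 4 + 1 + 5
= 5 + 5
= 10

10


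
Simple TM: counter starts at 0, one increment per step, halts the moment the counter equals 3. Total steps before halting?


Counter starts at 0. Counting sequence:
  Step 1: counter = 1
  Step 2: counter = 2
  Step 3: counter = 3
Counter reached 3 -> halt
Total steps = 3

3


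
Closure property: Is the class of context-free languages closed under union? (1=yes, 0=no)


CFL closure properties:
  Closed under: union, concatenation, Kleene star
  NOT closed under: intersection, complement
Operation 'union' is in closed list -> Yes (closed)

1


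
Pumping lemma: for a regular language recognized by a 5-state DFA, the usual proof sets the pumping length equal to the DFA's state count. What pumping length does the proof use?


Pumping lemma for regular languages (standard proof):
Take p = |Q|, the number of DFA states.
Any string of length >= |Q| passes through |Q|+1 states while reading its first |Q| symbols,
so by pigeonhole some state repeats, giving the loop that can be pumped.
Here |Q| = 5
Therefore the proof uses p = 5

5


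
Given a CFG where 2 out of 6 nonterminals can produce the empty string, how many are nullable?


Nonterminals: {S, A, B, C, D, E}
A nonterminal is nullable if it can derive epsilon
Counting nullable nonterminals: 2
Total nullable = 2

2


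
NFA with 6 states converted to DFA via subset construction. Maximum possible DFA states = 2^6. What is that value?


NFA has 6 states
Subset construction: each DFA state = subset of NFA states
Maximum subsets = 2^6
2^6 = 64

64


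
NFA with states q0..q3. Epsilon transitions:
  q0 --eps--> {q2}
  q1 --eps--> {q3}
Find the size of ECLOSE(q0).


Starting from q0
Initialize closure = {q0}
Follow epsilon from q0 -> add q2
Final closure: {q0, q2}
Size = 2

2


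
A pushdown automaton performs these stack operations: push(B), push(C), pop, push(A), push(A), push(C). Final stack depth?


Tracing stack operations:
  push(B) -> stack = [B], depth=1
  push(C) -> stack = [B,C], depth=2
  pop -> removed C, stack = [B], depth=1
  push(A) -> stack = [B,A], depth=2
  push(A) -> stack = [B,A,A], depth=3
  push(C) -> stack = [B,A,A,C], depth=4
Final depth = 4

4


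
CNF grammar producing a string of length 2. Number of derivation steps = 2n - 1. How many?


Chomsky Normal Form derivation:
String length n = 2
Each step either:
  - Splits a nonterminal into two (n-1 such steps)
  - Converts a nonterminal to terminal (n such steps)
Total = (n-1) + n = 2n - 1
= 2(2) - 1
= 4 - 1
= 3

3


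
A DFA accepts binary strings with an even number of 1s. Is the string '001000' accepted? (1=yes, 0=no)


DFA has 2 states: q_even (start, accept=yes) and q_odd
Processing string '001000' character by character:
  Position 0: read '0', 1-count=0 -> q_even (no change)
  Position 1: read '0', 1-count=0 -> q_even (no change)
  Position 2: read '1', 1-count=1 -> q_odd
  Position 3: read '0', 1-count=1 -> q_odd (no change)
  Position 4: read '0', 1-count=1 -> q_odd (no change)
  Position 5: read '0', 1-count=1 -> q_odd (no change)
Final state: q_odd, total 1s = 1 (odd); the DFA requires an even count -> reject

0


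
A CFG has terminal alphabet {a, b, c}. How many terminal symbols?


Terminal symbols: a, b, c
Counting each: a (#1), b (#2), c (#3)
Total = 3

3


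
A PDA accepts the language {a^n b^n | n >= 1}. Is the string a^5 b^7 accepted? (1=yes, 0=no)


Language requires equal numbers of a's and b's
PDA pushes for each 'a', pops for each 'b'
Number of a's = 5
Number of b's = 7
5 != 7 -> Reject

0


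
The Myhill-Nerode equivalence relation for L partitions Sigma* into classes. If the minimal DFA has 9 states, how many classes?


Myhill-Nerode theorem:
Number of equivalence classes = number of states in minimal DFA
Minimal DFA states = 9
Therefore equivalence classes = 9

9


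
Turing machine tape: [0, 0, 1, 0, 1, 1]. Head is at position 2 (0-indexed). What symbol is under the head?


Tape: [0, 0, 1, 0, 1, 1]
Positions: 0 1 2 3 4 5
Values:    0 0 1 0 1 1
Head at position 2
tape[2] = 1

1


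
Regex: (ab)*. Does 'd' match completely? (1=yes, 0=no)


Pattern: (ab)*
String: 'd'
Pattern requires: zero or more repetitions of 'ab'
Length 1 is odd -> cannot be (ab)* -> no match
Result: 0

0


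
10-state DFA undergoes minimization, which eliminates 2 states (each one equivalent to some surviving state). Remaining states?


Original DFA: 10 states
Redundant states removed: 2
Minimized states = original - removed
= 10 - 2
= 8

8


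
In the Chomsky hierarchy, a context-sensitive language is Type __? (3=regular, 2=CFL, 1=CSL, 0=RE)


Chomsky hierarchy levels:
  Type 3: Regular (DFA/NFA/regex)
  Type 2: Context-free (PDA)
  Type 1: Context-sensitive
  Type 0: Recursively enumerable (TM)
'context-sensitive' corresponds to Type 1

1


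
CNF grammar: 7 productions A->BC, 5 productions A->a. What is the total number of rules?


CNF allows two rule forms:
  A -> BC (binary): 7 rules
  A -> a (terminal): 5 rules
Total = 7 + 5 = 12

12


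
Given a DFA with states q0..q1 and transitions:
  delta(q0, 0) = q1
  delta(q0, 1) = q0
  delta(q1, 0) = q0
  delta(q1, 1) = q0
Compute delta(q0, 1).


Looking up transition function:
delta(q0, 1) in the table
Row: q0, Column: 1
Result: q0

q0


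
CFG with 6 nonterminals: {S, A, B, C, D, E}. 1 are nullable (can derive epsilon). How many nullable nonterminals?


Nonterminals: {S, A, B, C, D, E}
A nonterminal is nullable if it can derive epsilon
Counting nullable nonterminals: 1
Total nullable = 1

1


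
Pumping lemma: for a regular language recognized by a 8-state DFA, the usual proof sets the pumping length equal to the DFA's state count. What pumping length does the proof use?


Pumping lemma for regular languages (standard proof):
Take p = |Q|, the number of DFA states.
Any string of length >= |Q| passes through |Q|+1 states while reading its first |Q| symbols,
so by pigeonhole some state repeats, giving the loop that can be pumped.
Here |Q| = 8
Therefore the proof uses p = 8

8


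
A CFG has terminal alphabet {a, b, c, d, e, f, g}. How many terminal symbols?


Terminal symbols: a, b, c, d, e, f, g
Counting each: a (#1), b (#2), c (#3), d (#4), e (#5), f (#6), g (#7)
Total = 7

7


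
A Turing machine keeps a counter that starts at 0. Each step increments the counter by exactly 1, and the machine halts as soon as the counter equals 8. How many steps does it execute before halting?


Counter starts at 0. Counting sequence:
  Step 1: counter = 1
  Step 2: counter = 2
  Step 3: counter = 3
  Step 4: counter = 4
  Step 5: counter = 5
  Step 6: counter = 6
  Step 7: counter = 7
  Step 8: counter = 8
Counter reached 8 -> halt
Total steps = 8

8


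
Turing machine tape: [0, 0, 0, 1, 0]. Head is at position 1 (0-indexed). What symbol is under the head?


Tape: [0, 0, 0, 1, 0]
Positions: 0 1 2 3 4
Values:    0 0 0 1 0
Head at position 1
tape[1] = 0

0


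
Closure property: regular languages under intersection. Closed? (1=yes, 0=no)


Regular languages are closed under:
- Union (DFA product construction)
- Intersection (DFA product construction)
- Complement (swap accept/reject states)
- Concatenation (NFA construction)
- Kleene star (NFA construction)
intersection is in this list
Therefore: closed

1


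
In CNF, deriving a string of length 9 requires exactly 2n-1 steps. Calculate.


Chomsky Normal Form derivation:
String length n = 9
Each step either:
  - Splits a nonterminal into two (n-1 such steps)
  - Converts a nonterminal to terminal (n such steps)
Total = (n-1) + n = 2n - 1
= 2(9) - 1
= 18 - 1
= 17

17


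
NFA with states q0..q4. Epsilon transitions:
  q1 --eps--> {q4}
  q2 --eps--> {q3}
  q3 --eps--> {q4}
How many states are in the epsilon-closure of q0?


Starting from q0
Initialize closure = {q0}
q0 has no outgoing epsilon transitions -> nothing to add
Final closure: {q0}
Size = 1

1


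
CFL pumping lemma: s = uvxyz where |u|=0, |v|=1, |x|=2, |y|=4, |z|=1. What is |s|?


|s| = |u| + |v| + |x| + |y| + |z|
= 0 + 1 + 2 + 4 + 1
= 1 + 2 + 5
= 3 + 5
= 8

8


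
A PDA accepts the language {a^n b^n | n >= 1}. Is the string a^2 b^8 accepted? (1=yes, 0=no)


Language requires equal numbers of a's and b's
PDA pushes for each 'a', pops for each 'b'
Number of a's = 2
Number of b's = 8
2 != 8 -> Reject

0


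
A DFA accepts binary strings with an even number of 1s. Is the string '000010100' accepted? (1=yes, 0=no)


DFA has 2 states: q_even (start, accept=yes) and q_odd
Processing string '000010100' character by character:
  Position 0: read '0', 1-count=0 -> q_even (no change)
  Position 1: read '0', 1-count=0 -> q_even (no change)
  Position 2: read '0', 1-count=0 -> q_even (no change)
  Position 3: read '0', 1-count=0 -> q_even (no change)
  Position 4: read '1', 1-count=1 -> q_odd
  Position 5: read '0', 1-count=1 -> q_odd (no change)
  Position 6: read '1', 1-count=2 -> q_even
  Position 7: read '0', 1-count=2 -> q_even (no change)
  Position 8: read '0', 1-count=2 -> q_even (no change)
Final state: q_even, total 1s = 2 (even); the DFA requires an even count -> accept

1


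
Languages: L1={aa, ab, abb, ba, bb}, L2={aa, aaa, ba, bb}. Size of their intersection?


L1 = {aa, ab, abb, ba, bb}
L2 = {aa, aaa, ba, bb}
Checking each string in L1 against L2:
  'aa': in L2? Yes
  'ab': in L2? No
  'abb': in L2? No
  'ba': in L2? Yes
  'bb': in L2? Yes
Intersection = {aa, ba, bb}
|L1 ∩ L2| = 3

3


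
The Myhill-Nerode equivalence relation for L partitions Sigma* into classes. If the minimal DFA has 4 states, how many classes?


Myhill-Nerode theorem:
Number of equivalence classes = number of states in minimal DFA
Minimal DFA states = 4
Therefore equivalence classes = 4

4


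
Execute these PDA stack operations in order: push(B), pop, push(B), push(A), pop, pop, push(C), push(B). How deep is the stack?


Tracing stack operations:
  push(B) -> stack = [B], depth=1
  pop -> removed B, stack = [], depth=0
  push(B) -> stack = [B], depth=1
  push(A) -> stack = [B,A], depth=2
  pop -> removed A, stack = [B], depth=1
  pop -> removed B, stack = [], depth=0
  push(C) -> stack = [C], depth=1
  push(B) -> stack = [C,B], depth=2
Final depth = 2

2


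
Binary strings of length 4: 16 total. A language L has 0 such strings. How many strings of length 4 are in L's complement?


Alphabet: {0,1}
String length: 4
Total strings of length 4 = 2^4 = 16
Strings in L = 0
Complement = total - |L|
= 16 - 0
= 16

16


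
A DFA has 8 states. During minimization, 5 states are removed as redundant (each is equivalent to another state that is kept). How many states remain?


Original DFA: 8 states
Redundant states removed: 5
Minimized states = original - removed
= 8 - 5
= 3

3


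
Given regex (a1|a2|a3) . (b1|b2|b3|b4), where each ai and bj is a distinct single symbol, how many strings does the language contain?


First group: 3 alternatives
Second group: 4 alternatives
Concatenation: each choice from group 1 pairs with each from group 2
Total = 3 x 4 = 12

12


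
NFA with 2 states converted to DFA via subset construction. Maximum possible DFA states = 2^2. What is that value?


NFA has 2 states
Subset construction: each DFA state = subset of NFA states
Maximum subsets = 2^2
2^2 = 4

4


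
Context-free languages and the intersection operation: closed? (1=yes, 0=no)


CFL closure properties:
  Closed under: union, concatenation, Kleene star
  NOT closed under: intersection, complement
Operation 'intersection' is in not-closed list -> No (not closed)

0


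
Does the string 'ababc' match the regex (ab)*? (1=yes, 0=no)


Pattern: (ab)*
String: 'ababc'
Pattern requires: zero or more repetitions of 'ab'
Length 5 is odd -> cannot be (ab)* -> no match
Result: 0

0


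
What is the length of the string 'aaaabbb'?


String: 'aaaabbb'
Counting characters:
  'a' appears 4 time(s)
  'b' appears 3 time(s)
Total length = 4 + 3 = 7

7


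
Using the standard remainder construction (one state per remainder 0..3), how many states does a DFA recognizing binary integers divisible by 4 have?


Divisibility by 4 is tracked via the remainder mod 4: 0, 1, ..., 3
The construction assigns one state to each remainder
Number of remainders = 4

4


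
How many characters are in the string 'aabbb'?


String: 'aabbb'
Counting characters:
  'a' appears 2 time(s)
  'b' appears 3 time(s)
Total length = 2 + 3 = 5

5


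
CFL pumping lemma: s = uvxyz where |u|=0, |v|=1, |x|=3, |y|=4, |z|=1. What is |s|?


|s| = |u| + |v| + |x| + |y| + |z|
= 0 + 1 + 3 + 4 + 1
= 1 + 3 + 5
= 4 + 5
= 9

9


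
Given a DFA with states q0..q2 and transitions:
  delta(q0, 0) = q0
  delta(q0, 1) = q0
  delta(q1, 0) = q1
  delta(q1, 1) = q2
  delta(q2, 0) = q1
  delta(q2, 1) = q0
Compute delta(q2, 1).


Looking up transition function:
delta(q2, 1) in the table
Row: q2, Column: 1
Result: q0

q0


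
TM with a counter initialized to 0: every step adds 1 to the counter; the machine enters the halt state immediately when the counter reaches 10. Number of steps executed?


Counter starts at 0. Counting sequence:
  Step 1: counter = 1
  Step 2: counter = 2
  Step 3: counter = 3
  Step 4: counter = 4
  Step 5: counter = 5
  Step 6: counter = 6
  ...
  Step 10: counter = 10
Counter reached 10 -> halt
Total steps = 10

10


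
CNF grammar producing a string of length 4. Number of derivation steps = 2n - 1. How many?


Chomsky Normal Form derivation:
String length n = 4
Each step either:
  - Splits a nonterminal into two (n-1 such steps)
  - Converts a nonterminal to terminal (n such steps)
Total = (n-1) + n = 2n - 1
= 2(4) - 1
= 8 - 1
= 7

7


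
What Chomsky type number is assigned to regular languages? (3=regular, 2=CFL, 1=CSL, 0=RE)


Chomsky hierarchy levels:
  Type 3: Regular (DFA/NFA/regex)
  Type 2: Context-free (PDA)
  Type 1: Context-sensitive
  Type 0: Recursively enumerable (TM)
'regular' corresponds to Type 3

3


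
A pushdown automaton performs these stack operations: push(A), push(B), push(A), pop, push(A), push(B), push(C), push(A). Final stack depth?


Tracing stack operations:
  push(A) -> stack = [A], depth=1
  push(B) -> stack = [A,B], depth=2
  push(A) -> stack = [A,B,A], depth=3
  pop -> removed A, stack = [A,B], depth=2
  push(A) -> stack = [A,B,A], depth=3
  push(B) -> stack = [A,B,A,B], depth=4
  push(C) -> stack = [A,B,A,B,C], depth=5
  push(A) -> stack = [A,B,A,B,C,A], depth=6
Final depth = 6

6


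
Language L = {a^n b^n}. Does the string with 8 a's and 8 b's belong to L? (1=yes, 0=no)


Language requires equal numbers of a's and b's
PDA pushes for each 'a', pops for each 'b'
Number of a's = 8
Number of b's = 8
8 == 8 -> Accept

1


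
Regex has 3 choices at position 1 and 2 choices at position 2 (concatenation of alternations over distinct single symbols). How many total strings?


First group: 3 alternatives
Second group: 2 alternatives
Concatenation: each choice from group 1 pairs with each from group 2
Total = 3 x 2 = 6

6


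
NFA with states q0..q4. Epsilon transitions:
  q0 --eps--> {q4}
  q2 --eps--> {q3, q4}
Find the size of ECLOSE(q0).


Starting from q0
Initialize closure = {q0}
Follow epsilon from q0 -> add q4
Final closure: {q0, q4}
Size = 2

2


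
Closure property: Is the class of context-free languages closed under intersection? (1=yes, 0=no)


CFL closure properties:
  Closed under: union, concatenation, Kleene star
  NOT closed under: intersection, complement
Operation 'intersection' is in not-closed list -> No (not closed)

0


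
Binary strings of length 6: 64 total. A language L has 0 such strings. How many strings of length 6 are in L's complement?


Alphabet: {0,1}
String length: 6
Total strings of length 6 = 2^6 = 64
Strings in L = 0
Complement = total - |L|
= 64 - 0
= 64

64


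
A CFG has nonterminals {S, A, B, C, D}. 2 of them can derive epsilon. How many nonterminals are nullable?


Nonterminals: {S, A, B, C, D}
A nonterminal is nullable if it can derive epsilon
Counting nullable nonterminals: 2
Total nullable = 2

2


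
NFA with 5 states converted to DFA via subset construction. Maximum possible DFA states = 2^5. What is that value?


NFA has 5 states
Subset construction: each DFA state = subset of NFA states
Maximum subsets = 2^5
2^5 = 32

32


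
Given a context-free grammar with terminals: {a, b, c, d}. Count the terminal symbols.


Terminal symbols: a, b, c, d
Counting each: a (#1), b (#2), c (#3), d (#4)
Total = 4

4


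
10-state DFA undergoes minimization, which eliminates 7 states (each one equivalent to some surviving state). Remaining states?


Original DFA: 10 states
Redundant states removed: 7
Minimized states = original - removed
= 10 - 7
= 3

3


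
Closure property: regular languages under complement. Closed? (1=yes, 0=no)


Regular languages are closed under:
- Union (DFA product construction)
- Intersection (DFA product construction)
- Complement (swap accept/reject states)
- Concatenation (NFA construction)
- Kleene star (NFA construction)
complement is in this list
Therefore: closed

1


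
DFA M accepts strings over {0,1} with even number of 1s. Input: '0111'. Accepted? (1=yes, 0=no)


DFA has 2 states: q_even (start, accept=yes) and q_odd
Processing string '0111' character by character:
  Position 0: read '0', 1-count=0 -> q_even (no change)
  Position 1: read '1', 1-count=1 -> q_odd
  Position 2: read '1', 1-count=2 -> q_even
  Position 3: read '1', 1-count=3 -> q_odd
Final state: q_odd, total 1s = 3 (odd); the DFA requires an even count -> reject

0


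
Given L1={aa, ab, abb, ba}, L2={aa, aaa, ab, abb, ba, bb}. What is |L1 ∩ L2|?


L1 = {aa, ab, abb, ba}
L2 = {aa, aaa, ab, abb, ba, bb}
Checking each string in L1 against L2:
  'aa': in L2? Yes
  'ab': in L2? Yes
  'abb': in L2? Yes
  'ba': in L2? Yes
Intersection = {aa, ab, abb, ba}
|L1 ∩ L2| = 4

4


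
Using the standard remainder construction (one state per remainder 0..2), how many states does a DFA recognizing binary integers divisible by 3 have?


Divisibility by 3 is tracked via the remainder mod 3: 0, 1, ..., 2
The construction assigns one state to each remainder
Number of remainders = 3

3


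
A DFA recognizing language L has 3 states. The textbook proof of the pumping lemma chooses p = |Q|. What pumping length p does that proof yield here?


Pumping lemma for regular languages (standard proof):
Take p = |Q|, the number of DFA states.
Any string of length >= |Q| passes through |Q|+1 states while reading its first |Q| symbols,
so by pigeonhole some state repeats, giving the loop that can be pumped.
Here |Q| = 3
Therefore the proof uses p = 3

3


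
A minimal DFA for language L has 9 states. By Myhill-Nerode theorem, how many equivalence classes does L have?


Myhill-Nerode theorem:
Number of equivalence classes = number of states in minimal DFA
Minimal DFA states = 9
Therefore equivalence classes = 9

9


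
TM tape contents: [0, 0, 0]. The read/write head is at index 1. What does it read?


Tape: [0, 0, 0]
Positions: 0 1 2
Values:    0 0 0
Head at position 1
tape[1] = 0

0


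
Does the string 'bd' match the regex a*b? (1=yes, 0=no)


Pattern: a*b
String: 'bd'
Pattern requires: zero or more 'a's followed by exactly one 'b'
Found 0 leading 'a's
Remaining: 'bd'
Remaining is not 'b' -> no match
Result: 0

0


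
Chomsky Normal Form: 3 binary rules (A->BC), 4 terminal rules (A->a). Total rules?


CNF allows two rule forms:
  A -> BC (binary): 3 rules
  A -> a (terminal): 4 rules
Total = 3 + 4 = 7

7


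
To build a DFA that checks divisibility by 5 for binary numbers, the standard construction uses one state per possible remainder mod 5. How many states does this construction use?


Divisibility by 5 is tracked via the remainder mod 5: 0, 1, ..., 4
The construction assigns one state to each remainder
Number of remainders = 5

5


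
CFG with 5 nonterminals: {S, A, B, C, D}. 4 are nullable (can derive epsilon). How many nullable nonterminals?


Nonterminals: {S, A, B, C, D}
A nonterminal is nullable if it can derive epsilon
Counting nullable nonterminals: 4
Total nullable = 4

4


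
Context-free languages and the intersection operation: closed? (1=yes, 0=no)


CFL closure properties:
  Closed under: union, concatenation, Kleene star
  NOT closed under: intersection, complement
Operation 'intersection' is in not-closed list -> No (not closed)

0


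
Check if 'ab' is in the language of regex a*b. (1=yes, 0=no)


Pattern: a*b
String: 'ab'
Pattern requires: zero or more 'a's followed by exactly one 'b'
Found 1 leading 'a's
Remaining: 'b'
Remaining is exactly 'b' -> match
Result: 1

1


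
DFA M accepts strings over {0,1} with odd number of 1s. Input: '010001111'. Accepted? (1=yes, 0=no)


DFA has 2 states: q_even (start, accept=no) and q_odd
Processing string '010001111' character by character:
  Position 0: read '0', 1-count=0 -> q_even (no change)
  Position 1: read '1', 1-count=1 -> q_odd
  Position 2: read '0', 1-count=1 -> q_odd (no change)
  Position 3: read '0', 1-count=1 -> q_odd (no change)
  Position 4: read '0', 1-count=1 -> q_odd (no change)
  Position 5: read '1', 1-count=2 -> q_even
  Position 6: read '1', 1-count=3 -> q_odd
  Position 7: read '1', 1-count=4 -> q_even
  Position 8: read '1', 1-count=5 -> q_odd
Final state: q_odd, total 1s = 5 (odd); the DFA requires an odd count -> accept

1


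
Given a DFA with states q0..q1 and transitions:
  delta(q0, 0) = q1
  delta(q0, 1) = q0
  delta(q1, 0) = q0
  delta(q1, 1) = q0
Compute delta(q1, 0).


Looking up transition function:
delta(q1, 0) in the table
Row: q1, Column: 0
Result: q0

q0


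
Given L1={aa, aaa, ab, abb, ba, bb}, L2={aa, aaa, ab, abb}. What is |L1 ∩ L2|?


L1 = {aa, aaa, ab, abb, ba, bb}
L2 = {aa, aaa, ab, abb}
Checking each string in L1 against L2:
  'aa': in L2? Yes
  'aaa': in L2? Yes
  'ab': in L2? Yes
  'abb': in L2? Yes
  'ba': in L2? No
  'bb': in L2? No
Intersection = {aa, aaa, ab, abb}
|L1 ∩ L2| = 4

4


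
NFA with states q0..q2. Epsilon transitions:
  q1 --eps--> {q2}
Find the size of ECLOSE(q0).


Starting from q0
Initialize closure = {q0}
q0 has no outgoing epsilon transitions -> nothing to add
Final closure: {q0}
Size = 1

1


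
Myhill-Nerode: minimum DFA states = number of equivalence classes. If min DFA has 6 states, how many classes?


Myhill-Nerode theorem:
Number of equivalence classes = number of states in minimal DFA
Minimal DFA states = 6
Therefore equivalence classes = 6

6


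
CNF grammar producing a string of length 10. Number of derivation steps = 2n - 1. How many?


Chomsky Normal Form derivation:
String length n = 10
Each step either:
  - Splits a nonterminal into two (n-1 such steps)
  - Converts a nonterminal to terminal (n such steps)
Total = (n-1) + n = 2n - 1
= 2(10) - 1
= 20 - 1
= 19

19
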